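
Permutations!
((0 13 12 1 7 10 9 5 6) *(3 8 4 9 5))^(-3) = [10, 0, 2, 8, 9, 1, 7, 13, 4, 3, 12, 11, 6, 5] = (0 10 12 6 7 13 5 1)(3 8 4 9)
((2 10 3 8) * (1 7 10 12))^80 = (1 3 12 10 2 7 8) = [0, 3, 7, 12, 4, 5, 6, 8, 1, 9, 2, 11, 10]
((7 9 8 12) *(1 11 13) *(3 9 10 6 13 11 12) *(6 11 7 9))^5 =(1 6 8 12 13 3 9)(7 11 10) =[0, 6, 2, 9, 4, 5, 8, 11, 12, 1, 7, 10, 13, 3]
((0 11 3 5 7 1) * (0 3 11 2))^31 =(11)(0 2)(1 7 5 3) =[2, 7, 0, 1, 4, 3, 6, 5, 8, 9, 10, 11]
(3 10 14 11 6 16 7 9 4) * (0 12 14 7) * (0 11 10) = [12, 1, 2, 0, 3, 5, 16, 9, 8, 4, 7, 6, 14, 13, 10, 15, 11] = (0 12 14 10 7 9 4 3)(6 16 11)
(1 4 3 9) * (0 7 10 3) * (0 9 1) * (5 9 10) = (0 7 5 9)(1 4 10 3) = [7, 4, 2, 1, 10, 9, 6, 5, 8, 0, 3]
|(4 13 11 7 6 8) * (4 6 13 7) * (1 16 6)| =|(1 16 6 8)(4 7 13 11)| =4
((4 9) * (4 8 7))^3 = [0, 1, 2, 3, 7, 5, 6, 8, 9, 4] = (4 7 8 9)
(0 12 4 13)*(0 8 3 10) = (0 12 4 13 8 3 10) = [12, 1, 2, 10, 13, 5, 6, 7, 3, 9, 0, 11, 4, 8]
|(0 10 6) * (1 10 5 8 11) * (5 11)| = |(0 11 1 10 6)(5 8)| = 10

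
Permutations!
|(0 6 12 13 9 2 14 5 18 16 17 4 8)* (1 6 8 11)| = 26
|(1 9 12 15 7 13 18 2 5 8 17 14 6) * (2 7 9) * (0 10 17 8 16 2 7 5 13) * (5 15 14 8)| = 16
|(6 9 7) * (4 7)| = |(4 7 6 9)| = 4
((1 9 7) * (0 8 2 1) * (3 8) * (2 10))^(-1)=[7, 2, 10, 0, 4, 5, 6, 9, 3, 1, 8]=(0 7 9 1 2 10 8 3)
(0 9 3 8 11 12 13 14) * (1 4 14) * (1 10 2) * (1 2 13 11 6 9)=(0 1 4 14)(3 8 6 9)(10 13)(11 12)=[1, 4, 2, 8, 14, 5, 9, 7, 6, 3, 13, 12, 11, 10, 0]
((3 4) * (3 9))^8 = (3 9 4) = [0, 1, 2, 9, 3, 5, 6, 7, 8, 4]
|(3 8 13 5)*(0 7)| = |(0 7)(3 8 13 5)| = 4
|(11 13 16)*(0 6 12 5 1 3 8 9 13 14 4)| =13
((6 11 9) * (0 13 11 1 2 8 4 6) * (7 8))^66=(0 11)(9 13)=[11, 1, 2, 3, 4, 5, 6, 7, 8, 13, 10, 0, 12, 9]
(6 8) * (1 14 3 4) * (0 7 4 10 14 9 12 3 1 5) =(0 7 4 5)(1 9 12 3 10 14)(6 8) =[7, 9, 2, 10, 5, 0, 8, 4, 6, 12, 14, 11, 3, 13, 1]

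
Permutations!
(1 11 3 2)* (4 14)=[0, 11, 1, 2, 14, 5, 6, 7, 8, 9, 10, 3, 12, 13, 4]=(1 11 3 2)(4 14)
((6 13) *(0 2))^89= (0 2)(6 13)= [2, 1, 0, 3, 4, 5, 13, 7, 8, 9, 10, 11, 12, 6]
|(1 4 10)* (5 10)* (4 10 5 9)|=2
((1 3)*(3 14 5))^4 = (14) = [0, 1, 2, 3, 4, 5, 6, 7, 8, 9, 10, 11, 12, 13, 14]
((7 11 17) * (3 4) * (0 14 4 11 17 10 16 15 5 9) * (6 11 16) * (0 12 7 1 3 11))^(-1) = (0 6 10 11 4 14)(1 17 7 12 9 5 15 16 3) = [6, 17, 2, 1, 14, 15, 10, 12, 8, 5, 11, 4, 9, 13, 0, 16, 3, 7]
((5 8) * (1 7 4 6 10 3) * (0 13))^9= (0 13)(1 6)(3 4)(5 8)(7 10)= [13, 6, 2, 4, 3, 8, 1, 10, 5, 9, 7, 11, 12, 0]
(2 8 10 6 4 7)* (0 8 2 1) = (0 8 10 6 4 7 1) = [8, 0, 2, 3, 7, 5, 4, 1, 10, 9, 6]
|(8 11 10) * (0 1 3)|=|(0 1 3)(8 11 10)|=3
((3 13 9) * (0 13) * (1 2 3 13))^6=(13)(0 2)(1 3)=[2, 3, 0, 1, 4, 5, 6, 7, 8, 9, 10, 11, 12, 13]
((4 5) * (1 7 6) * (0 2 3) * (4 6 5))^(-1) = (0 3 2)(1 6 5 7) = [3, 6, 0, 2, 4, 7, 5, 1]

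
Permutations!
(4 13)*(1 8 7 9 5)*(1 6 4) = (1 8 7 9 5 6 4 13) = [0, 8, 2, 3, 13, 6, 4, 9, 7, 5, 10, 11, 12, 1]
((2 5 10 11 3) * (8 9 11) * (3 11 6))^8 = (11)(2 5 10 8 9 6 3) = [0, 1, 5, 2, 4, 10, 3, 7, 9, 6, 8, 11]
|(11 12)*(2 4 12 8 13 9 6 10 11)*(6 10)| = 15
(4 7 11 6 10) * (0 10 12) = (0 10 4 7 11 6 12) = [10, 1, 2, 3, 7, 5, 12, 11, 8, 9, 4, 6, 0]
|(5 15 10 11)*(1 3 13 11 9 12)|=9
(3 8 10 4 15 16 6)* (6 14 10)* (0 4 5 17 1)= (0 4 15 16 14 10 5 17 1)(3 8 6)= [4, 0, 2, 8, 15, 17, 3, 7, 6, 9, 5, 11, 12, 13, 10, 16, 14, 1]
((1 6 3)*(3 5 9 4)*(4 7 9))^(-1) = (1 3 4 5 6)(7 9) = [0, 3, 2, 4, 5, 6, 1, 9, 8, 7]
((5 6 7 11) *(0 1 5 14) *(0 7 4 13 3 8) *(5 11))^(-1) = (0 8 3 13 4 6 5 7 14 11 1) = [8, 0, 2, 13, 6, 7, 5, 14, 3, 9, 10, 1, 12, 4, 11]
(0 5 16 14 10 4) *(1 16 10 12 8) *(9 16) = (0 5 10 4)(1 9 16 14 12 8) = [5, 9, 2, 3, 0, 10, 6, 7, 1, 16, 4, 11, 8, 13, 12, 15, 14]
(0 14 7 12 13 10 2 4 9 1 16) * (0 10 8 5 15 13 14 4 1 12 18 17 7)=[4, 16, 1, 3, 9, 15, 6, 18, 5, 12, 2, 11, 14, 8, 0, 13, 10, 7, 17]=(0 4 9 12 14)(1 16 10 2)(5 15 13 8)(7 18 17)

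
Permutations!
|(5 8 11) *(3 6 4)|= 3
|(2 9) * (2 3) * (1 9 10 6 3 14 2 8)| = |(1 9 14 2 10 6 3 8)| = 8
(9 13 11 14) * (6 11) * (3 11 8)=[0, 1, 2, 11, 4, 5, 8, 7, 3, 13, 10, 14, 12, 6, 9]=(3 11 14 9 13 6 8)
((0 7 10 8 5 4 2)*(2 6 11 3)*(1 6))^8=[11, 8, 6, 1, 10, 7, 5, 3, 0, 9, 2, 4]=(0 11 4 10 2 6 5 7 3 1 8)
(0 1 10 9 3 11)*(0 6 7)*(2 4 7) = (0 1 10 9 3 11 6 2 4 7) = [1, 10, 4, 11, 7, 5, 2, 0, 8, 3, 9, 6]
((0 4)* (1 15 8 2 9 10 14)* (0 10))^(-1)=(0 9 2 8 15 1 14 10 4)=[9, 14, 8, 3, 0, 5, 6, 7, 15, 2, 4, 11, 12, 13, 10, 1]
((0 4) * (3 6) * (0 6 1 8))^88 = (0 1 6)(3 4 8) = [1, 6, 2, 4, 8, 5, 0, 7, 3]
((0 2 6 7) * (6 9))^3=(0 6 2 7 9)=[6, 1, 7, 3, 4, 5, 2, 9, 8, 0]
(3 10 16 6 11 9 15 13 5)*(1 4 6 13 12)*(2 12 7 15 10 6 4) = [0, 2, 12, 6, 4, 3, 11, 15, 8, 10, 16, 9, 1, 5, 14, 7, 13] = (1 2 12)(3 6 11 9 10 16 13 5)(7 15)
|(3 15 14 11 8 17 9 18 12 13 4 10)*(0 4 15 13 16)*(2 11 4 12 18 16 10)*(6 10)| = |(18)(0 12 6 10 3 13 15 14 4 2 11 8 17 9 16)| = 15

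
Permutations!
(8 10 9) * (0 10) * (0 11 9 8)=[10, 1, 2, 3, 4, 5, 6, 7, 11, 0, 8, 9]=(0 10 8 11 9)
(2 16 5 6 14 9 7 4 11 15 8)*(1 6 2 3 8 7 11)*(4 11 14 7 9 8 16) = (1 6 7 11 15 9 14 8 3 16 5 2 4) = [0, 6, 4, 16, 1, 2, 7, 11, 3, 14, 10, 15, 12, 13, 8, 9, 5]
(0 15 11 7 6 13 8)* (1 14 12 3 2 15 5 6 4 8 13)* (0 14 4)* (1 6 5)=(0 1 4 8 14 12 3 2 15 11 7)=[1, 4, 15, 2, 8, 5, 6, 0, 14, 9, 10, 7, 3, 13, 12, 11]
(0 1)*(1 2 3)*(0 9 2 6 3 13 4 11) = [6, 9, 13, 1, 11, 5, 3, 7, 8, 2, 10, 0, 12, 4] = (0 6 3 1 9 2 13 4 11)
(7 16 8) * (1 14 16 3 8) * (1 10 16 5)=(1 14 5)(3 8 7)(10 16)=[0, 14, 2, 8, 4, 1, 6, 3, 7, 9, 16, 11, 12, 13, 5, 15, 10]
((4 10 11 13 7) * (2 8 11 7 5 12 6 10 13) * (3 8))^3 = (2 11 8 3)(4 12 7 5 10 13 6) = [0, 1, 11, 2, 12, 10, 4, 5, 3, 9, 13, 8, 7, 6]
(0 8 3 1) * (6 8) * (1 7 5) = (0 6 8 3 7 5 1) = [6, 0, 2, 7, 4, 1, 8, 5, 3]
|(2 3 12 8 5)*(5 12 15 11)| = |(2 3 15 11 5)(8 12)| = 10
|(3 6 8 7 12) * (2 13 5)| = 15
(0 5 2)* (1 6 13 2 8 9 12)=(0 5 8 9 12 1 6 13 2)=[5, 6, 0, 3, 4, 8, 13, 7, 9, 12, 10, 11, 1, 2]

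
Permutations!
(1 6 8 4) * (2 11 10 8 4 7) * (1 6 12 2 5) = [0, 12, 11, 3, 6, 1, 4, 5, 7, 9, 8, 10, 2] = (1 12 2 11 10 8 7 5)(4 6)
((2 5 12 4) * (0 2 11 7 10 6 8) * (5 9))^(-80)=(0 10 4 9 8 7 12 2 6 11 5)=[10, 1, 6, 3, 9, 0, 11, 12, 7, 8, 4, 5, 2]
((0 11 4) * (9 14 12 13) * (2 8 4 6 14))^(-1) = (0 4 8 2 9 13 12 14 6 11) = [4, 1, 9, 3, 8, 5, 11, 7, 2, 13, 10, 0, 14, 12, 6]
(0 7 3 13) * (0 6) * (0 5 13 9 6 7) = (3 9 6 5 13 7) = [0, 1, 2, 9, 4, 13, 5, 3, 8, 6, 10, 11, 12, 7]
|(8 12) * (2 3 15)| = |(2 3 15)(8 12)| = 6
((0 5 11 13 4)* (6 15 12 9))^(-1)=(0 4 13 11 5)(6 9 12 15)=[4, 1, 2, 3, 13, 0, 9, 7, 8, 12, 10, 5, 15, 11, 14, 6]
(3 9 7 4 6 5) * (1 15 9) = [0, 15, 2, 1, 6, 3, 5, 4, 8, 7, 10, 11, 12, 13, 14, 9] = (1 15 9 7 4 6 5 3)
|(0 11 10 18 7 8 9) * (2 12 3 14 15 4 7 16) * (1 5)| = 14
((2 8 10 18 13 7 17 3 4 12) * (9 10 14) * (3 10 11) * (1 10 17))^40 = (18) = [0, 1, 2, 3, 4, 5, 6, 7, 8, 9, 10, 11, 12, 13, 14, 15, 16, 17, 18]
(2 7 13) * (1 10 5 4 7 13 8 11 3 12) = [0, 10, 13, 12, 7, 4, 6, 8, 11, 9, 5, 3, 1, 2] = (1 10 5 4 7 8 11 3 12)(2 13)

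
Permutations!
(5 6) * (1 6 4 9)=(1 6 5 4 9)=[0, 6, 2, 3, 9, 4, 5, 7, 8, 1]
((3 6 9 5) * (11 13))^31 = (3 5 9 6)(11 13) = [0, 1, 2, 5, 4, 9, 3, 7, 8, 6, 10, 13, 12, 11]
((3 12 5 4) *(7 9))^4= (12)= [0, 1, 2, 3, 4, 5, 6, 7, 8, 9, 10, 11, 12]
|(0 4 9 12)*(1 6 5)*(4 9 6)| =|(0 9 12)(1 4 6 5)| =12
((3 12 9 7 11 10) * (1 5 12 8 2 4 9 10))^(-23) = [0, 11, 8, 10, 2, 1, 6, 9, 3, 4, 12, 7, 5] = (1 11 7 9 4 2 8 3 10 12 5)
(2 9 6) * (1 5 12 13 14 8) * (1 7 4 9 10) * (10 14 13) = [0, 5, 14, 3, 9, 12, 2, 4, 7, 6, 1, 11, 10, 13, 8] = (1 5 12 10)(2 14 8 7 4 9 6)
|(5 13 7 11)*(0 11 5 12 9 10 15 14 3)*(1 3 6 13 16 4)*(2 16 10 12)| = 14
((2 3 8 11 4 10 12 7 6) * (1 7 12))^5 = (12)(1 8 7 11 6 4 2 10 3) = [0, 8, 10, 1, 2, 5, 4, 11, 7, 9, 3, 6, 12]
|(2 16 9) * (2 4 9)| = |(2 16)(4 9)| = 2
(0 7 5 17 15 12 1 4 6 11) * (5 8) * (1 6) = [7, 4, 2, 3, 1, 17, 11, 8, 5, 9, 10, 0, 6, 13, 14, 12, 16, 15] = (0 7 8 5 17 15 12 6 11)(1 4)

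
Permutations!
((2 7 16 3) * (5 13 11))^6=[0, 1, 16, 7, 4, 5, 6, 3, 8, 9, 10, 11, 12, 13, 14, 15, 2]=(2 16)(3 7)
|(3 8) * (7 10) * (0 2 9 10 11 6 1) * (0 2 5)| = 14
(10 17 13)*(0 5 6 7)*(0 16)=(0 5 6 7 16)(10 17 13)=[5, 1, 2, 3, 4, 6, 7, 16, 8, 9, 17, 11, 12, 10, 14, 15, 0, 13]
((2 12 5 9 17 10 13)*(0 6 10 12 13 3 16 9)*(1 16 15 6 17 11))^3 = (0 5 12 17)(1 11 9 16)(2 13)(3 10 6 15) = [5, 11, 13, 10, 4, 12, 15, 7, 8, 16, 6, 9, 17, 2, 14, 3, 1, 0]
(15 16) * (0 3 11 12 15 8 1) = (0 3 11 12 15 16 8 1) = [3, 0, 2, 11, 4, 5, 6, 7, 1, 9, 10, 12, 15, 13, 14, 16, 8]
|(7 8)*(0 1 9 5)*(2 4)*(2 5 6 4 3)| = 6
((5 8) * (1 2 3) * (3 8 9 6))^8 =[0, 2, 8, 1, 4, 9, 3, 7, 5, 6] =(1 2 8 5 9 6 3)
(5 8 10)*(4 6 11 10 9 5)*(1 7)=(1 7)(4 6 11 10)(5 8 9)=[0, 7, 2, 3, 6, 8, 11, 1, 9, 5, 4, 10]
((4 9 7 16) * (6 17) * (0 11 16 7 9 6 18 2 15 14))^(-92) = (0 15 18 6 16)(2 17 4 11 14) = [15, 1, 17, 3, 11, 5, 16, 7, 8, 9, 10, 14, 12, 13, 2, 18, 0, 4, 6]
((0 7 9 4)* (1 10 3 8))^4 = (10) = [0, 1, 2, 3, 4, 5, 6, 7, 8, 9, 10]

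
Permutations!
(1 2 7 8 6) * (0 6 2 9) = (0 6 1 9)(2 7 8) = [6, 9, 7, 3, 4, 5, 1, 8, 2, 0]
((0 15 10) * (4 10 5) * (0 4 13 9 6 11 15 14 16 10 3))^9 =(0 10)(3 16)(4 14)(5 6)(9 15)(11 13) =[10, 1, 2, 16, 14, 6, 5, 7, 8, 15, 0, 13, 12, 11, 4, 9, 3]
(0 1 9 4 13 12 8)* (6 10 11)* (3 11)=(0 1 9 4 13 12 8)(3 11 6 10)=[1, 9, 2, 11, 13, 5, 10, 7, 0, 4, 3, 6, 8, 12]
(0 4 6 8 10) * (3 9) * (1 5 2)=(0 4 6 8 10)(1 5 2)(3 9)=[4, 5, 1, 9, 6, 2, 8, 7, 10, 3, 0]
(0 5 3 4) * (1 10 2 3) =(0 5 1 10 2 3 4) =[5, 10, 3, 4, 0, 1, 6, 7, 8, 9, 2]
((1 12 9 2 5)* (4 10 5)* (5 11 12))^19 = [0, 5, 4, 3, 10, 1, 6, 7, 8, 2, 11, 12, 9] = (1 5)(2 4 10 11 12 9)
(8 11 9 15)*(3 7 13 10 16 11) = (3 7 13 10 16 11 9 15 8) = [0, 1, 2, 7, 4, 5, 6, 13, 3, 15, 16, 9, 12, 10, 14, 8, 11]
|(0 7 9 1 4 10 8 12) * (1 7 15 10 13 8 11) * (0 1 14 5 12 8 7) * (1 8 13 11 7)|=40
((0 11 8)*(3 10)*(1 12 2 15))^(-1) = (0 8 11)(1 15 2 12)(3 10) = [8, 15, 12, 10, 4, 5, 6, 7, 11, 9, 3, 0, 1, 13, 14, 2]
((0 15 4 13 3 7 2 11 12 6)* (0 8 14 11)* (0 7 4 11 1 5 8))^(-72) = (0 12 15 6 11) = [12, 1, 2, 3, 4, 5, 11, 7, 8, 9, 10, 0, 15, 13, 14, 6]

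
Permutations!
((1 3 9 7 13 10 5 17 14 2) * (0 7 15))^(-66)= (0 14)(1 13)(2 7)(3 10)(5 9)(15 17)= [14, 13, 7, 10, 4, 9, 6, 2, 8, 5, 3, 11, 12, 1, 0, 17, 16, 15]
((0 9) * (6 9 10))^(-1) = (0 9 6 10) = [9, 1, 2, 3, 4, 5, 10, 7, 8, 6, 0]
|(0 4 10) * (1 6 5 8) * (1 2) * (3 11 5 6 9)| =21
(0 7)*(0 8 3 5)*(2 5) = (0 7 8 3 2 5) = [7, 1, 5, 2, 4, 0, 6, 8, 3]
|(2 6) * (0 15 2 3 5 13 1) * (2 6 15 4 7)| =10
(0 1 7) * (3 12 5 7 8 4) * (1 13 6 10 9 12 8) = (0 13 6 10 9 12 5 7)(3 8 4) = [13, 1, 2, 8, 3, 7, 10, 0, 4, 12, 9, 11, 5, 6]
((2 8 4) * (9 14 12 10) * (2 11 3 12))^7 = (2 9 12 11 8 14 10 3 4) = [0, 1, 9, 4, 2, 5, 6, 7, 14, 12, 3, 8, 11, 13, 10]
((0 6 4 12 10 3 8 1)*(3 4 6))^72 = (12) = [0, 1, 2, 3, 4, 5, 6, 7, 8, 9, 10, 11, 12]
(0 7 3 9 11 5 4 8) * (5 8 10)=(0 7 3 9 11 8)(4 10 5)=[7, 1, 2, 9, 10, 4, 6, 3, 0, 11, 5, 8]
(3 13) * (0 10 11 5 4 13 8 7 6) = (0 10 11 5 4 13 3 8 7 6) = [10, 1, 2, 8, 13, 4, 0, 6, 7, 9, 11, 5, 12, 3]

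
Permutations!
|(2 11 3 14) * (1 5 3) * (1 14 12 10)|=15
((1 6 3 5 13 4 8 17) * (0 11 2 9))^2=(0 2)(1 3 13 8)(4 17 6 5)(9 11)=[2, 3, 0, 13, 17, 4, 5, 7, 1, 11, 10, 9, 12, 8, 14, 15, 16, 6]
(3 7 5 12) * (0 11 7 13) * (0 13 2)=(13)(0 11 7 5 12 3 2)=[11, 1, 0, 2, 4, 12, 6, 5, 8, 9, 10, 7, 3, 13]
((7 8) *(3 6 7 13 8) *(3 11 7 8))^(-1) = (3 13 8 6)(7 11) = [0, 1, 2, 13, 4, 5, 3, 11, 6, 9, 10, 7, 12, 8]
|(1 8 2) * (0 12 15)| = |(0 12 15)(1 8 2)| = 3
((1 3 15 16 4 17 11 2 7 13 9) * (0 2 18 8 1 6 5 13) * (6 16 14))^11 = [7, 11, 0, 18, 13, 15, 3, 2, 17, 6, 10, 16, 12, 14, 1, 8, 5, 9, 4] = (0 7 2)(1 11 16 5 15 8 17 9 6 3 18 4 13 14)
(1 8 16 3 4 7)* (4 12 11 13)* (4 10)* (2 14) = (1 8 16 3 12 11 13 10 4 7)(2 14) = [0, 8, 14, 12, 7, 5, 6, 1, 16, 9, 4, 13, 11, 10, 2, 15, 3]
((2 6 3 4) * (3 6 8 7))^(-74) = (2 8 7 3 4) = [0, 1, 8, 4, 2, 5, 6, 3, 7]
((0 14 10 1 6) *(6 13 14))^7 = (0 6)(1 10 14 13) = [6, 10, 2, 3, 4, 5, 0, 7, 8, 9, 14, 11, 12, 1, 13]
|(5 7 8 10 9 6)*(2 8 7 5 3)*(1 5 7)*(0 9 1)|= 10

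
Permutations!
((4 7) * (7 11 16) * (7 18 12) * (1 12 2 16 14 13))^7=[0, 1, 16, 3, 4, 5, 6, 7, 8, 9, 10, 11, 12, 13, 14, 15, 18, 17, 2]=(2 16 18)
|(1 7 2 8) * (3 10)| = 4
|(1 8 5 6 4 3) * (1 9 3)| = 10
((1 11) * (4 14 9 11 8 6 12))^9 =(1 8 6 12 4 14 9 11) =[0, 8, 2, 3, 14, 5, 12, 7, 6, 11, 10, 1, 4, 13, 9]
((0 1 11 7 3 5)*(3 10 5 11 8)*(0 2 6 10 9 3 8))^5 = (0 1)(2 6 10 5)(3 11 7 9) = [1, 0, 6, 11, 4, 2, 10, 9, 8, 3, 5, 7]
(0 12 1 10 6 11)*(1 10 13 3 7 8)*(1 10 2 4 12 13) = [13, 1, 4, 7, 12, 5, 11, 8, 10, 9, 6, 0, 2, 3] = (0 13 3 7 8 10 6 11)(2 4 12)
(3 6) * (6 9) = (3 9 6) = [0, 1, 2, 9, 4, 5, 3, 7, 8, 6]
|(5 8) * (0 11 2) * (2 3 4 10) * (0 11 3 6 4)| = |(0 3)(2 11 6 4 10)(5 8)| = 10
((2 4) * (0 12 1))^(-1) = (0 1 12)(2 4) = [1, 12, 4, 3, 2, 5, 6, 7, 8, 9, 10, 11, 0]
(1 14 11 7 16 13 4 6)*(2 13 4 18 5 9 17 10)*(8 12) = (1 14 11 7 16 4 6)(2 13 18 5 9 17 10)(8 12) = [0, 14, 13, 3, 6, 9, 1, 16, 12, 17, 2, 7, 8, 18, 11, 15, 4, 10, 5]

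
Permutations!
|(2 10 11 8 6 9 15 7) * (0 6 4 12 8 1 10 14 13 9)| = 6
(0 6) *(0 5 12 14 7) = (0 6 5 12 14 7) = [6, 1, 2, 3, 4, 12, 5, 0, 8, 9, 10, 11, 14, 13, 7]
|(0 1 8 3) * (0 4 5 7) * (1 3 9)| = 15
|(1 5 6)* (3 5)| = 4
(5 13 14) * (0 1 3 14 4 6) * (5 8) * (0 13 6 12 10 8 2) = [1, 3, 0, 14, 12, 6, 13, 7, 5, 9, 8, 11, 10, 4, 2] = (0 1 3 14 2)(4 12 10 8 5 6 13)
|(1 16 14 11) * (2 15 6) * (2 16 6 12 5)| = |(1 6 16 14 11)(2 15 12 5)| = 20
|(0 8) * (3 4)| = |(0 8)(3 4)| = 2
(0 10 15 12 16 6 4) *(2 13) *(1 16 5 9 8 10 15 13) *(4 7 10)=(0 15 12 5 9 8 4)(1 16 6 7 10 13 2)=[15, 16, 1, 3, 0, 9, 7, 10, 4, 8, 13, 11, 5, 2, 14, 12, 6]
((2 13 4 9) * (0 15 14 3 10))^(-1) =(0 10 3 14 15)(2 9 4 13) =[10, 1, 9, 14, 13, 5, 6, 7, 8, 4, 3, 11, 12, 2, 15, 0]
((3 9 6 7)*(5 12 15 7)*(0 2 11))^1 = (0 2 11)(3 9 6 5 12 15 7) = [2, 1, 11, 9, 4, 12, 5, 3, 8, 6, 10, 0, 15, 13, 14, 7]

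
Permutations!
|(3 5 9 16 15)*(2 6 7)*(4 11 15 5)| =12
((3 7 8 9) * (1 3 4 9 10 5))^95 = (1 5 10 8 7 3)(4 9) = [0, 5, 2, 1, 9, 10, 6, 3, 7, 4, 8]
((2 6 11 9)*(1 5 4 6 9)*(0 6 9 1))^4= (0 6 11)(1 2 9 4 5)= [6, 2, 9, 3, 5, 1, 11, 7, 8, 4, 10, 0]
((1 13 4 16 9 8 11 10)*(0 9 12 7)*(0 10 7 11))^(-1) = [8, 10, 2, 3, 13, 5, 6, 11, 9, 0, 7, 12, 16, 1, 14, 15, 4] = (0 8 9)(1 10 7 11 12 16 4 13)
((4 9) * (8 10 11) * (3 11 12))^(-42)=(3 10 11 12 8)=[0, 1, 2, 10, 4, 5, 6, 7, 3, 9, 11, 12, 8]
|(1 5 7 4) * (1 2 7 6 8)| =12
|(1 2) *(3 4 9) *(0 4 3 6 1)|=|(0 4 9 6 1 2)|=6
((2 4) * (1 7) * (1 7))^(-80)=(7)=[0, 1, 2, 3, 4, 5, 6, 7]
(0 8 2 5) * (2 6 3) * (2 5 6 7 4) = (0 8 7 4 2 6 3 5) = [8, 1, 6, 5, 2, 0, 3, 4, 7]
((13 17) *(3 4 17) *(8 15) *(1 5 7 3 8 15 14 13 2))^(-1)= (1 2 17 4 3 7 5)(8 13 14)= [0, 2, 17, 7, 3, 1, 6, 5, 13, 9, 10, 11, 12, 14, 8, 15, 16, 4]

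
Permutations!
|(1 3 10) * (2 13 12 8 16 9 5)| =|(1 3 10)(2 13 12 8 16 9 5)| =21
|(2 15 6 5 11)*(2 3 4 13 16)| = |(2 15 6 5 11 3 4 13 16)| = 9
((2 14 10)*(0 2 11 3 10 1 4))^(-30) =[0, 1, 2, 3, 4, 5, 6, 7, 8, 9, 10, 11, 12, 13, 14] =(14)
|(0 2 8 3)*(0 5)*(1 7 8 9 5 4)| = |(0 2 9 5)(1 7 8 3 4)| = 20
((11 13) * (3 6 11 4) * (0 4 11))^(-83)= (0 4 3 6)(11 13)= [4, 1, 2, 6, 3, 5, 0, 7, 8, 9, 10, 13, 12, 11]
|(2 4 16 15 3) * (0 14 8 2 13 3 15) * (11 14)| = |(0 11 14 8 2 4 16)(3 13)| = 14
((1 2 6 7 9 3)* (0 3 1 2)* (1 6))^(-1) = (0 1 2 3)(6 9 7) = [1, 2, 3, 0, 4, 5, 9, 6, 8, 7]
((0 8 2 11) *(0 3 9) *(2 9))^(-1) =[9, 1, 3, 11, 4, 5, 6, 7, 0, 8, 10, 2] =(0 9 8)(2 3 11)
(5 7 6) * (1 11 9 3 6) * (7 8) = (1 11 9 3 6 5 8 7) = [0, 11, 2, 6, 4, 8, 5, 1, 7, 3, 10, 9]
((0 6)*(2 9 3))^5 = (0 6)(2 3 9) = [6, 1, 3, 9, 4, 5, 0, 7, 8, 2]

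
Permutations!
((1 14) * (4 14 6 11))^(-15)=(14)=[0, 1, 2, 3, 4, 5, 6, 7, 8, 9, 10, 11, 12, 13, 14]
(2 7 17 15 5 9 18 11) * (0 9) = (0 9 18 11 2 7 17 15 5) = [9, 1, 7, 3, 4, 0, 6, 17, 8, 18, 10, 2, 12, 13, 14, 5, 16, 15, 11]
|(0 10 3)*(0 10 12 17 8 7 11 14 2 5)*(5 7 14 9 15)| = 22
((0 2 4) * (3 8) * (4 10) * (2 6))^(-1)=(0 4 10 2 6)(3 8)=[4, 1, 6, 8, 10, 5, 0, 7, 3, 9, 2]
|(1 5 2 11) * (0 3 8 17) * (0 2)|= 8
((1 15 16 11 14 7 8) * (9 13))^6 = [0, 8, 2, 3, 4, 5, 6, 14, 7, 9, 10, 16, 12, 13, 11, 1, 15] = (1 8 7 14 11 16 15)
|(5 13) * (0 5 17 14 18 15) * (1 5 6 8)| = |(0 6 8 1 5 13 17 14 18 15)| = 10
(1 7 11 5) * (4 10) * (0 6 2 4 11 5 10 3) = [6, 7, 4, 0, 3, 1, 2, 5, 8, 9, 11, 10] = (0 6 2 4 3)(1 7 5)(10 11)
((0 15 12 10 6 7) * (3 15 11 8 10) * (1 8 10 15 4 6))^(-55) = (15) = [0, 1, 2, 3, 4, 5, 6, 7, 8, 9, 10, 11, 12, 13, 14, 15]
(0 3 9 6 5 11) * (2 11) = (0 3 9 6 5 2 11) = [3, 1, 11, 9, 4, 2, 5, 7, 8, 6, 10, 0]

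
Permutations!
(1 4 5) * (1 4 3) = (1 3)(4 5) = [0, 3, 2, 1, 5, 4]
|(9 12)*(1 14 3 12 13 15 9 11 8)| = |(1 14 3 12 11 8)(9 13 15)| = 6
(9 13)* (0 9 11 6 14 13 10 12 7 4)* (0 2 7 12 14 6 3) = (0 9 10 14 13 11 3)(2 7 4) = [9, 1, 7, 0, 2, 5, 6, 4, 8, 10, 14, 3, 12, 11, 13]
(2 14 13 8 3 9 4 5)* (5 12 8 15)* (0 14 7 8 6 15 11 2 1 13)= (0 14)(1 13 11 2 7 8 3 9 4 12 6 15 5)= [14, 13, 7, 9, 12, 1, 15, 8, 3, 4, 10, 2, 6, 11, 0, 5]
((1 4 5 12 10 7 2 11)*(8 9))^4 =(1 10)(2 5)(4 7)(11 12) =[0, 10, 5, 3, 7, 2, 6, 4, 8, 9, 1, 12, 11]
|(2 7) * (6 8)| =2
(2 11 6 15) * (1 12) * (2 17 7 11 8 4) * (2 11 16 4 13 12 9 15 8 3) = (1 9 15 17 7 16 4 11 6 8 13 12)(2 3) = [0, 9, 3, 2, 11, 5, 8, 16, 13, 15, 10, 6, 1, 12, 14, 17, 4, 7]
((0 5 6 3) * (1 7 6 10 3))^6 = (0 10)(3 5) = [10, 1, 2, 5, 4, 3, 6, 7, 8, 9, 0]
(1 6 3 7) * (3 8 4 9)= (1 6 8 4 9 3 7)= [0, 6, 2, 7, 9, 5, 8, 1, 4, 3]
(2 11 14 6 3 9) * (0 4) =[4, 1, 11, 9, 0, 5, 3, 7, 8, 2, 10, 14, 12, 13, 6] =(0 4)(2 11 14 6 3 9)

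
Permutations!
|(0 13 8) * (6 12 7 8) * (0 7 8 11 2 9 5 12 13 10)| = 14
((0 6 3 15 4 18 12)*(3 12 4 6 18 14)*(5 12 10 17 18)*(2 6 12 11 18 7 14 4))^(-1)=(0 12 15 3 14 7 17 10 6 2 18 11 5)=[12, 1, 18, 14, 4, 0, 2, 17, 8, 9, 6, 5, 15, 13, 7, 3, 16, 10, 11]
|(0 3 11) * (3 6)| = |(0 6 3 11)| = 4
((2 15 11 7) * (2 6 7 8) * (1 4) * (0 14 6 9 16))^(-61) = (0 16 9 7 6 14)(1 4)(2 8 11 15) = [16, 4, 8, 3, 1, 5, 14, 6, 11, 7, 10, 15, 12, 13, 0, 2, 9]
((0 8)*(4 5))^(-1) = (0 8)(4 5) = [8, 1, 2, 3, 5, 4, 6, 7, 0]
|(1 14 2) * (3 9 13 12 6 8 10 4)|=24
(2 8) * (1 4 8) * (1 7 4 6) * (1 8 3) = (1 6 8 2 7 4 3) = [0, 6, 7, 1, 3, 5, 8, 4, 2]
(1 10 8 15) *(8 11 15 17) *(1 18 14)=(1 10 11 15 18 14)(8 17)=[0, 10, 2, 3, 4, 5, 6, 7, 17, 9, 11, 15, 12, 13, 1, 18, 16, 8, 14]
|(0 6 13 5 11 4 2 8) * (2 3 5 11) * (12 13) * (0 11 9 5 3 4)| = |(0 6 12 13 9 5 2 8 11)| = 9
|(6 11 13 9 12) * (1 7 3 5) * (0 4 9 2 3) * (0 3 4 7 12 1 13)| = |(0 7 3 5 13 2 4 9 1 12 6 11)| = 12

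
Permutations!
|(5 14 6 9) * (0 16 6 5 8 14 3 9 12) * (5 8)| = 12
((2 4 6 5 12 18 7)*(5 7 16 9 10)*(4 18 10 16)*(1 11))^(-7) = (1 11)(2 6 18 7 4)(5 10 12)(9 16) = [0, 11, 6, 3, 2, 10, 18, 4, 8, 16, 12, 1, 5, 13, 14, 15, 9, 17, 7]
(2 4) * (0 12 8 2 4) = (0 12 8 2) = [12, 1, 0, 3, 4, 5, 6, 7, 2, 9, 10, 11, 8]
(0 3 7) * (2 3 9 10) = (0 9 10 2 3 7) = [9, 1, 3, 7, 4, 5, 6, 0, 8, 10, 2]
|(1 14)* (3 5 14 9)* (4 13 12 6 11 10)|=|(1 9 3 5 14)(4 13 12 6 11 10)|=30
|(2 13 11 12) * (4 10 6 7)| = 4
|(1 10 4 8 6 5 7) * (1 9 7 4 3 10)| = |(3 10)(4 8 6 5)(7 9)| = 4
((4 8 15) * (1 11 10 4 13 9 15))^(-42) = (15)(1 4 11 8 10) = [0, 4, 2, 3, 11, 5, 6, 7, 10, 9, 1, 8, 12, 13, 14, 15]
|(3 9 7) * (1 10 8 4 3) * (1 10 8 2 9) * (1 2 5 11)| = 10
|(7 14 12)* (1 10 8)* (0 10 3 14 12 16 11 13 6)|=10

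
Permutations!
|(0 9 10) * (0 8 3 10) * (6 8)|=|(0 9)(3 10 6 8)|=4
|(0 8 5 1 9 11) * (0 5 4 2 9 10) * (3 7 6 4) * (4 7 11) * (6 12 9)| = 42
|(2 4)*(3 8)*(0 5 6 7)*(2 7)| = 6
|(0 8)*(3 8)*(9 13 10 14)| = |(0 3 8)(9 13 10 14)| = 12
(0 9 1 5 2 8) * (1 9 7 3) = (9)(0 7 3 1 5 2 8) = [7, 5, 8, 1, 4, 2, 6, 3, 0, 9]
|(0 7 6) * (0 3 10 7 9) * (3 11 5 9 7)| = |(0 7 6 11 5 9)(3 10)| = 6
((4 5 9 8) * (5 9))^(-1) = (4 8 9) = [0, 1, 2, 3, 8, 5, 6, 7, 9, 4]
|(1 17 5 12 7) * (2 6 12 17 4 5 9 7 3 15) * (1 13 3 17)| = |(1 4 5)(2 6 12 17 9 7 13 3 15)| = 9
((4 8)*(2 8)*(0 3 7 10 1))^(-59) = [3, 0, 8, 7, 2, 5, 6, 10, 4, 9, 1] = (0 3 7 10 1)(2 8 4)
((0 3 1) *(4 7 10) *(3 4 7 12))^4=(0 1 3 12 4)=[1, 3, 2, 12, 0, 5, 6, 7, 8, 9, 10, 11, 4]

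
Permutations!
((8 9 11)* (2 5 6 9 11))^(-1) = (2 9 6 5)(8 11) = [0, 1, 9, 3, 4, 2, 5, 7, 11, 6, 10, 8]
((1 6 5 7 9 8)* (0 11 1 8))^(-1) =(0 9 7 5 6 1 11) =[9, 11, 2, 3, 4, 6, 1, 5, 8, 7, 10, 0]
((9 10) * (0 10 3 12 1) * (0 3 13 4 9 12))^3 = [1, 10, 2, 12, 4, 5, 6, 7, 8, 9, 3, 11, 0, 13] = (13)(0 1 10 3 12)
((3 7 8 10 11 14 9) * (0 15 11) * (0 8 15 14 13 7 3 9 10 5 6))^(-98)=(0 5 10)(6 8 14)(7 11)(13 15)=[5, 1, 2, 3, 4, 10, 8, 11, 14, 9, 0, 7, 12, 15, 6, 13]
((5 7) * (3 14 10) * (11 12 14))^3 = [0, 1, 2, 14, 4, 7, 6, 5, 8, 9, 12, 10, 3, 13, 11] = (3 14 11 10 12)(5 7)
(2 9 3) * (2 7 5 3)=(2 9)(3 7 5)=[0, 1, 9, 7, 4, 3, 6, 5, 8, 2]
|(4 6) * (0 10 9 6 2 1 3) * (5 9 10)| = |(10)(0 5 9 6 4 2 1 3)| = 8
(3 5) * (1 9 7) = (1 9 7)(3 5) = [0, 9, 2, 5, 4, 3, 6, 1, 8, 7]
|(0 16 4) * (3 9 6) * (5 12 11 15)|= 12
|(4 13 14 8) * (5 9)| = |(4 13 14 8)(5 9)| = 4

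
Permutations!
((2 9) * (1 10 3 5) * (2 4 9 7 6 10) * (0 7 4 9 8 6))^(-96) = (10) = [0, 1, 2, 3, 4, 5, 6, 7, 8, 9, 10]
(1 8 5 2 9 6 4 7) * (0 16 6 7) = (0 16 6 4)(1 8 5 2 9 7) = [16, 8, 9, 3, 0, 2, 4, 1, 5, 7, 10, 11, 12, 13, 14, 15, 6]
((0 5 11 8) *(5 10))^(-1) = (0 8 11 5 10) = [8, 1, 2, 3, 4, 10, 6, 7, 11, 9, 0, 5]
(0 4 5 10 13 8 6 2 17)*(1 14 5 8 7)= (0 4 8 6 2 17)(1 14 5 10 13 7)= [4, 14, 17, 3, 8, 10, 2, 1, 6, 9, 13, 11, 12, 7, 5, 15, 16, 0]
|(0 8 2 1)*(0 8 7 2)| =5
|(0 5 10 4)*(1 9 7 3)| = 4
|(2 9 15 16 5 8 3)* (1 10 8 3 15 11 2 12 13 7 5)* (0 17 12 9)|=|(0 17 12 13 7 5 3 9 11 2)(1 10 8 15 16)|=10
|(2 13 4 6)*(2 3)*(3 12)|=|(2 13 4 6 12 3)|=6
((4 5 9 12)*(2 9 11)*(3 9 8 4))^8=(2 5 8 11 4)(3 12 9)=[0, 1, 5, 12, 2, 8, 6, 7, 11, 3, 10, 4, 9]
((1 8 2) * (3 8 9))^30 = (9) = [0, 1, 2, 3, 4, 5, 6, 7, 8, 9]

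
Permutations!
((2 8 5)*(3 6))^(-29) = (2 8 5)(3 6) = [0, 1, 8, 6, 4, 2, 3, 7, 5]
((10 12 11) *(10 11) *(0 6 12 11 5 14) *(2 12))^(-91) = (0 11 2 14 10 6 5 12) = [11, 1, 14, 3, 4, 12, 5, 7, 8, 9, 6, 2, 0, 13, 10]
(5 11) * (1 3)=(1 3)(5 11)=[0, 3, 2, 1, 4, 11, 6, 7, 8, 9, 10, 5]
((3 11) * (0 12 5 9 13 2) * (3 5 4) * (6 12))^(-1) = [2, 1, 13, 4, 12, 11, 0, 7, 8, 5, 10, 3, 6, 9] = (0 2 13 9 5 11 3 4 12 6)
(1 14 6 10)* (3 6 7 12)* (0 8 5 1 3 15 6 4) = (0 8 5 1 14 7 12 15 6 10 3 4) = [8, 14, 2, 4, 0, 1, 10, 12, 5, 9, 3, 11, 15, 13, 7, 6]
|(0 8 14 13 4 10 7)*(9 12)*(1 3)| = |(0 8 14 13 4 10 7)(1 3)(9 12)| = 14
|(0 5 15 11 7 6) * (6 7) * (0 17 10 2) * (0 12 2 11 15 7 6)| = |(0 5 7 6 17 10 11)(2 12)| = 14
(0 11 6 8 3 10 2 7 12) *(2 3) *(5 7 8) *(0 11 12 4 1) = [12, 0, 8, 10, 1, 7, 5, 4, 2, 9, 3, 6, 11] = (0 12 11 6 5 7 4 1)(2 8)(3 10)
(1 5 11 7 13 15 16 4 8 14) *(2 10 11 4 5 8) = (1 8 14)(2 10 11 7 13 15 16 5 4) = [0, 8, 10, 3, 2, 4, 6, 13, 14, 9, 11, 7, 12, 15, 1, 16, 5]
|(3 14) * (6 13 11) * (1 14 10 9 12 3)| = 12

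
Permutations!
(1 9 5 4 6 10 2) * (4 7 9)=(1 4 6 10 2)(5 7 9)=[0, 4, 1, 3, 6, 7, 10, 9, 8, 5, 2]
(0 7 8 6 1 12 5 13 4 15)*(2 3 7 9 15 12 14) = (0 9 15)(1 14 2 3 7 8 6)(4 12 5 13) = [9, 14, 3, 7, 12, 13, 1, 8, 6, 15, 10, 11, 5, 4, 2, 0]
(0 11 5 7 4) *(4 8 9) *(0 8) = (0 11 5 7)(4 8 9) = [11, 1, 2, 3, 8, 7, 6, 0, 9, 4, 10, 5]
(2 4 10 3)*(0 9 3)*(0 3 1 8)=(0 9 1 8)(2 4 10 3)=[9, 8, 4, 2, 10, 5, 6, 7, 0, 1, 3]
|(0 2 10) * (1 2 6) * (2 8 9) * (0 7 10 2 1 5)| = 6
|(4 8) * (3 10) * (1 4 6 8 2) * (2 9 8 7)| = |(1 4 9 8 6 7 2)(3 10)| = 14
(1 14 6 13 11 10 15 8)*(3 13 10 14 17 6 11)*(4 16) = [0, 17, 2, 13, 16, 5, 10, 7, 1, 9, 15, 14, 12, 3, 11, 8, 4, 6] = (1 17 6 10 15 8)(3 13)(4 16)(11 14)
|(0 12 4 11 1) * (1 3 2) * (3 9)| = |(0 12 4 11 9 3 2 1)| = 8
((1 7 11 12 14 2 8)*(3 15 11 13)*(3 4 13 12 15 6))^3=[0, 14, 7, 6, 13, 5, 3, 2, 12, 9, 10, 15, 8, 4, 1, 11]=(1 14)(2 7)(3 6)(4 13)(8 12)(11 15)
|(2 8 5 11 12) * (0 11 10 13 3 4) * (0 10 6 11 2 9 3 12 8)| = 12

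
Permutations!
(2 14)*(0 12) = (0 12)(2 14) = [12, 1, 14, 3, 4, 5, 6, 7, 8, 9, 10, 11, 0, 13, 2]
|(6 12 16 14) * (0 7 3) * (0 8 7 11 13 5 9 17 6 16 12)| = |(0 11 13 5 9 17 6)(3 8 7)(14 16)| = 42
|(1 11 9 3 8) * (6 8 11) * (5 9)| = |(1 6 8)(3 11 5 9)| = 12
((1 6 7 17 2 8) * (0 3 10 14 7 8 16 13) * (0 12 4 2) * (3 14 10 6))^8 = (17)(2 12 16 4 13) = [0, 1, 12, 3, 13, 5, 6, 7, 8, 9, 10, 11, 16, 2, 14, 15, 4, 17]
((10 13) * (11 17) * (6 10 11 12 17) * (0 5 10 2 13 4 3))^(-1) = (0 3 4 10 5)(2 6 11 13)(12 17) = [3, 1, 6, 4, 10, 0, 11, 7, 8, 9, 5, 13, 17, 2, 14, 15, 16, 12]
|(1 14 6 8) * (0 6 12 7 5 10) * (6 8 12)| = |(0 8 1 14 6 12 7 5 10)| = 9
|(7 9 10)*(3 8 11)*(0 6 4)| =|(0 6 4)(3 8 11)(7 9 10)| =3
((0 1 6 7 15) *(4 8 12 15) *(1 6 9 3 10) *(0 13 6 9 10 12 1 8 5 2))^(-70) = (0 7 12 2 6 3 5 13 9 4 15)(1 8 10) = [7, 8, 6, 5, 15, 13, 3, 12, 10, 4, 1, 11, 2, 9, 14, 0]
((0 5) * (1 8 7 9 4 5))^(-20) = [1, 8, 2, 3, 5, 0, 6, 9, 7, 4] = (0 1 8 7 9 4 5)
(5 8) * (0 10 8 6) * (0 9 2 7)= [10, 1, 7, 3, 4, 6, 9, 0, 5, 2, 8]= (0 10 8 5 6 9 2 7)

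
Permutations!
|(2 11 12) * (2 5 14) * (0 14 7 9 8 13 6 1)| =|(0 14 2 11 12 5 7 9 8 13 6 1)| =12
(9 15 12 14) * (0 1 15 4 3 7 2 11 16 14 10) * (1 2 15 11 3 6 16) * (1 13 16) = (0 2 3 7 15 12 10)(1 11 13 16 14 9 4 6) = [2, 11, 3, 7, 6, 5, 1, 15, 8, 4, 0, 13, 10, 16, 9, 12, 14]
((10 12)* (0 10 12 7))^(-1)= (12)(0 7 10)= [7, 1, 2, 3, 4, 5, 6, 10, 8, 9, 0, 11, 12]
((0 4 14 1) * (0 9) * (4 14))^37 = (0 14 1 9) = [14, 9, 2, 3, 4, 5, 6, 7, 8, 0, 10, 11, 12, 13, 1]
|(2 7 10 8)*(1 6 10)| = |(1 6 10 8 2 7)| = 6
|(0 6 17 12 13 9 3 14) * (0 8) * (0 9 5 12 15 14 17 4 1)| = 12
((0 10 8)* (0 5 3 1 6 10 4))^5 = (0 4)(1 3 5 8 10 6) = [4, 3, 2, 5, 0, 8, 1, 7, 10, 9, 6]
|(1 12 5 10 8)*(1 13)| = |(1 12 5 10 8 13)| = 6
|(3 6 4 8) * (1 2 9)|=|(1 2 9)(3 6 4 8)|=12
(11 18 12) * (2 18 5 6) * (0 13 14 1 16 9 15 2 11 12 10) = [13, 16, 18, 3, 4, 6, 11, 7, 8, 15, 0, 5, 12, 14, 1, 2, 9, 17, 10] = (0 13 14 1 16 9 15 2 18 10)(5 6 11)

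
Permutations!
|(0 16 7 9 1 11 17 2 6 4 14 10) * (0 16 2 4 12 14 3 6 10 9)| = |(0 2 10 16 7)(1 11 17 4 3 6 12 14 9)| = 45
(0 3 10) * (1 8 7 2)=(0 3 10)(1 8 7 2)=[3, 8, 1, 10, 4, 5, 6, 2, 7, 9, 0]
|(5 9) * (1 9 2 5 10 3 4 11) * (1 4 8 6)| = 6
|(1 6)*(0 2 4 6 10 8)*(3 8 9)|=9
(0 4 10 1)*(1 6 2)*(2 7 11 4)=(0 2 1)(4 10 6 7 11)=[2, 0, 1, 3, 10, 5, 7, 11, 8, 9, 6, 4]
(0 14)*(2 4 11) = (0 14)(2 4 11) = [14, 1, 4, 3, 11, 5, 6, 7, 8, 9, 10, 2, 12, 13, 0]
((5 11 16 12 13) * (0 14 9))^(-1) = (0 9 14)(5 13 12 16 11) = [9, 1, 2, 3, 4, 13, 6, 7, 8, 14, 10, 5, 16, 12, 0, 15, 11]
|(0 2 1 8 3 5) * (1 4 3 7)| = 15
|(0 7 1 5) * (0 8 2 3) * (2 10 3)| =|(0 7 1 5 8 10 3)| =7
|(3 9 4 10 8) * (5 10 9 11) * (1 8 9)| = 8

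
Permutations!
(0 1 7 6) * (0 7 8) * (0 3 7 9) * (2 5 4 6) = (0 1 8 3 7 2 5 4 6 9) = [1, 8, 5, 7, 6, 4, 9, 2, 3, 0]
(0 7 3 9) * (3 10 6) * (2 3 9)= [7, 1, 3, 2, 4, 5, 9, 10, 8, 0, 6]= (0 7 10 6 9)(2 3)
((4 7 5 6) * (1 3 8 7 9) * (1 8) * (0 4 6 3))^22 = (0 3 7 9)(1 5 8 4) = [3, 5, 2, 7, 1, 8, 6, 9, 4, 0]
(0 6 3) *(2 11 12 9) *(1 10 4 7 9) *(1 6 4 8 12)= [4, 10, 11, 0, 7, 5, 3, 9, 12, 2, 8, 1, 6]= (0 4 7 9 2 11 1 10 8 12 6 3)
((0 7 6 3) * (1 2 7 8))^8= [8, 2, 7, 0, 4, 5, 3, 6, 1]= (0 8 1 2 7 6 3)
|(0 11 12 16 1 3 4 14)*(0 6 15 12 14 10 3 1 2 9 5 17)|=33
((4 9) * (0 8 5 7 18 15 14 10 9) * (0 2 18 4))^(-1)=(0 9 10 14 15 18 2 4 7 5 8)=[9, 1, 4, 3, 7, 8, 6, 5, 0, 10, 14, 11, 12, 13, 15, 18, 16, 17, 2]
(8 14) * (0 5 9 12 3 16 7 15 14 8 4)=(0 5 9 12 3 16 7 15 14 4)=[5, 1, 2, 16, 0, 9, 6, 15, 8, 12, 10, 11, 3, 13, 4, 14, 7]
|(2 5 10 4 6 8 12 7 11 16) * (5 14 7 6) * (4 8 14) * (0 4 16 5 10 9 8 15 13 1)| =|(0 4 10 15 13 1)(2 16)(5 9 8 12 6 14 7 11)| =24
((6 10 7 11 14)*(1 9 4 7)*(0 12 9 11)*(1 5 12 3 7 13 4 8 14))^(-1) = (0 7 3)(1 11)(4 13)(5 10 6 14 8 9 12) = [7, 11, 2, 0, 13, 10, 14, 3, 9, 12, 6, 1, 5, 4, 8]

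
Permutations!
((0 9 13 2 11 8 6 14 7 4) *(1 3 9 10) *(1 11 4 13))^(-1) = (0 4 2 13 7 14 6 8 11 10)(1 9 3) = [4, 9, 13, 1, 2, 5, 8, 14, 11, 3, 0, 10, 12, 7, 6]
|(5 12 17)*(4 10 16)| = |(4 10 16)(5 12 17)| = 3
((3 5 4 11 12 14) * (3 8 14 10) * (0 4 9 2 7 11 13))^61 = (0 4 13)(2 3 11 9 10 7 5 12)(8 14) = [4, 1, 3, 11, 13, 12, 6, 5, 14, 10, 7, 9, 2, 0, 8]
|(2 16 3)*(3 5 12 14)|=|(2 16 5 12 14 3)|=6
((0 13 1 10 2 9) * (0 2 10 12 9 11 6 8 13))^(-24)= [0, 1, 2, 3, 4, 5, 6, 7, 8, 9, 10, 11, 12, 13]= (13)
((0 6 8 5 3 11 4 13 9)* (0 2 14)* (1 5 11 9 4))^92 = [8, 3, 0, 2, 4, 9, 11, 7, 1, 14, 10, 5, 12, 13, 6] = (0 8 1 3 2)(5 9 14 6 11)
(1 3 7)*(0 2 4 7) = (0 2 4 7 1 3) = [2, 3, 4, 0, 7, 5, 6, 1]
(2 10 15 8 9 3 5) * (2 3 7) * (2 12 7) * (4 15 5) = (2 10 5 3 4 15 8 9)(7 12) = [0, 1, 10, 4, 15, 3, 6, 12, 9, 2, 5, 11, 7, 13, 14, 8]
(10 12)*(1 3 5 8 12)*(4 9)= [0, 3, 2, 5, 9, 8, 6, 7, 12, 4, 1, 11, 10]= (1 3 5 8 12 10)(4 9)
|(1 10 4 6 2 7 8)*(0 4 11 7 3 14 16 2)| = 60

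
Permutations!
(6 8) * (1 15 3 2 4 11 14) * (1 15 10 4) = [0, 10, 1, 2, 11, 5, 8, 7, 6, 9, 4, 14, 12, 13, 15, 3] = (1 10 4 11 14 15 3 2)(6 8)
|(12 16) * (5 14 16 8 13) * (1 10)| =6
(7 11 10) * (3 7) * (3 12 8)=(3 7 11 10 12 8)=[0, 1, 2, 7, 4, 5, 6, 11, 3, 9, 12, 10, 8]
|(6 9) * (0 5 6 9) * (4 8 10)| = |(0 5 6)(4 8 10)| = 3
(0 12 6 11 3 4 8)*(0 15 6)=(0 12)(3 4 8 15 6 11)=[12, 1, 2, 4, 8, 5, 11, 7, 15, 9, 10, 3, 0, 13, 14, 6]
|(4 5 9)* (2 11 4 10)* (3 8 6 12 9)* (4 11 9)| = 6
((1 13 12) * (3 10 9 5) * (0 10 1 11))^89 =(0 11 12 13 1 3 5 9 10) =[11, 3, 2, 5, 4, 9, 6, 7, 8, 10, 0, 12, 13, 1]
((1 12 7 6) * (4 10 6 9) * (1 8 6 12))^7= (4 12 9 10 7)(6 8)= [0, 1, 2, 3, 12, 5, 8, 4, 6, 10, 7, 11, 9]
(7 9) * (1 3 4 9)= (1 3 4 9 7)= [0, 3, 2, 4, 9, 5, 6, 1, 8, 7]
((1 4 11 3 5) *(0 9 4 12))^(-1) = (0 12 1 5 3 11 4 9) = [12, 5, 2, 11, 9, 3, 6, 7, 8, 0, 10, 4, 1]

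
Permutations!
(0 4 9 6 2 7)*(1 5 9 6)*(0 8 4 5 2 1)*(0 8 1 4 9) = [5, 2, 7, 3, 6, 0, 4, 1, 9, 8] = (0 5)(1 2 7)(4 6)(8 9)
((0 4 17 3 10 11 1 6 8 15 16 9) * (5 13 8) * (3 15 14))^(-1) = [9, 11, 2, 14, 0, 6, 1, 7, 13, 16, 3, 10, 12, 5, 8, 17, 15, 4] = (0 9 16 15 17 4)(1 11 10 3 14 8 13 5 6)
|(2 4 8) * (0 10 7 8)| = 6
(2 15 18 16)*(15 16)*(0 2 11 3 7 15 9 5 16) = (0 2)(3 7 15 18 9 5 16 11) = [2, 1, 0, 7, 4, 16, 6, 15, 8, 5, 10, 3, 12, 13, 14, 18, 11, 17, 9]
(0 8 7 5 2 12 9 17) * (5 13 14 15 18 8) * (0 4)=(0 5 2 12 9 17 4)(7 13 14 15 18 8)=[5, 1, 12, 3, 0, 2, 6, 13, 7, 17, 10, 11, 9, 14, 15, 18, 16, 4, 8]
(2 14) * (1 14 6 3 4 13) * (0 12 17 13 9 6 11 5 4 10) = (0 12 17 13 1 14 2 11 5 4 9 6 3 10) = [12, 14, 11, 10, 9, 4, 3, 7, 8, 6, 0, 5, 17, 1, 2, 15, 16, 13]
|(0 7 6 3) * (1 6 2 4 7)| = |(0 1 6 3)(2 4 7)| = 12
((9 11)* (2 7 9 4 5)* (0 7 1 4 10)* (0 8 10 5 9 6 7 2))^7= (11)(6 7)(8 10)= [0, 1, 2, 3, 4, 5, 7, 6, 10, 9, 8, 11]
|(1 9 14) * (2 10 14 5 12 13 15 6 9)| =12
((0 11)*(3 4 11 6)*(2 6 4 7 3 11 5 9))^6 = [11, 1, 9, 3, 0, 4, 2, 7, 8, 5, 10, 6] = (0 11 6 2 9 5 4)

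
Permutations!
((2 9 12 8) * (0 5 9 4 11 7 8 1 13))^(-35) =[5, 13, 2, 3, 4, 9, 6, 7, 8, 12, 10, 11, 1, 0] =(0 5 9 12 1 13)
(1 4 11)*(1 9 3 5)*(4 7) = [0, 7, 2, 5, 11, 1, 6, 4, 8, 3, 10, 9] = (1 7 4 11 9 3 5)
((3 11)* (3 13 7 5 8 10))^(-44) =(3 8 7 11 10 5 13) =[0, 1, 2, 8, 4, 13, 6, 11, 7, 9, 5, 10, 12, 3]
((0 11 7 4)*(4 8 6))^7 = [11, 1, 2, 3, 0, 5, 4, 8, 6, 9, 10, 7] = (0 11 7 8 6 4)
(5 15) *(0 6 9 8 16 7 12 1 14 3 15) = [6, 14, 2, 15, 4, 0, 9, 12, 16, 8, 10, 11, 1, 13, 3, 5, 7] = (0 6 9 8 16 7 12 1 14 3 15 5)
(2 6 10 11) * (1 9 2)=(1 9 2 6 10 11)=[0, 9, 6, 3, 4, 5, 10, 7, 8, 2, 11, 1]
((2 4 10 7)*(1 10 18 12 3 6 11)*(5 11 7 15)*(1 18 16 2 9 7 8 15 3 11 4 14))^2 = [0, 3, 1, 8, 2, 16, 15, 7, 5, 9, 6, 12, 18, 13, 10, 4, 14, 17, 11] = (1 3 8 5 16 14 10 6 15 4 2)(11 12 18)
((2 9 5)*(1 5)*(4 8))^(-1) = (1 9 2 5)(4 8) = [0, 9, 5, 3, 8, 1, 6, 7, 4, 2]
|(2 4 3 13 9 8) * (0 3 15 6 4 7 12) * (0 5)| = |(0 3 13 9 8 2 7 12 5)(4 15 6)| = 9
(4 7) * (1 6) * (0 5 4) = (0 5 4 7)(1 6) = [5, 6, 2, 3, 7, 4, 1, 0]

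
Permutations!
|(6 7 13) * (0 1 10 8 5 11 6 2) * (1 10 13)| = |(0 10 8 5 11 6 7 1 13 2)| = 10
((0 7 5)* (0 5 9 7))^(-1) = (7 9) = [0, 1, 2, 3, 4, 5, 6, 9, 8, 7]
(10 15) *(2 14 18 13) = (2 14 18 13)(10 15) = [0, 1, 14, 3, 4, 5, 6, 7, 8, 9, 15, 11, 12, 2, 18, 10, 16, 17, 13]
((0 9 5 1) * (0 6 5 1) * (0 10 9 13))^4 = [0, 9, 2, 3, 4, 6, 1, 7, 8, 10, 5, 11, 12, 13] = (13)(1 9 10 5 6)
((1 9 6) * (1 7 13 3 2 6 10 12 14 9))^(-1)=(2 3 13 7 6)(9 14 12 10)=[0, 1, 3, 13, 4, 5, 2, 6, 8, 14, 9, 11, 10, 7, 12]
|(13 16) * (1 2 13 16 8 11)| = |(16)(1 2 13 8 11)| = 5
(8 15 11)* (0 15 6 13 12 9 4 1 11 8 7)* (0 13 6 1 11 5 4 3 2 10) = [15, 5, 10, 2, 11, 4, 6, 13, 1, 3, 0, 7, 9, 12, 14, 8] = (0 15 8 1 5 4 11 7 13 12 9 3 2 10)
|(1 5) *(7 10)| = |(1 5)(7 10)| = 2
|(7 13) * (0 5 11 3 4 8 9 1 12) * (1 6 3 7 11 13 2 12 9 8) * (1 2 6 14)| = 30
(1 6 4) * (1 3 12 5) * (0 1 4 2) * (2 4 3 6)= (0 1 2)(3 12 5)(4 6)= [1, 2, 0, 12, 6, 3, 4, 7, 8, 9, 10, 11, 5]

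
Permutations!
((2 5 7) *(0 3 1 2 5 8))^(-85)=(8)(5 7)=[0, 1, 2, 3, 4, 7, 6, 5, 8]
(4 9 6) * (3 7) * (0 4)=(0 4 9 6)(3 7)=[4, 1, 2, 7, 9, 5, 0, 3, 8, 6]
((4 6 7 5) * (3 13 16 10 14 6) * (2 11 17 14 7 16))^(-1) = (2 13 3 4 5 7 10 16 6 14 17 11) = [0, 1, 13, 4, 5, 7, 14, 10, 8, 9, 16, 2, 12, 3, 17, 15, 6, 11]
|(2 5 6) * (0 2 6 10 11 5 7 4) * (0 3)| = |(0 2 7 4 3)(5 10 11)| = 15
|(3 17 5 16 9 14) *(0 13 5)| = |(0 13 5 16 9 14 3 17)| = 8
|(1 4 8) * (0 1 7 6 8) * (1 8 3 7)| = 12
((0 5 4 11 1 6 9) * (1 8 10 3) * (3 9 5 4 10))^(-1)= (0 9 10 5 6 1 3 8 11 4)= [9, 3, 2, 8, 0, 6, 1, 7, 11, 10, 5, 4]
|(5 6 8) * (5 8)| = 2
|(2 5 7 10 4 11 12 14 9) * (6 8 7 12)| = |(2 5 12 14 9)(4 11 6 8 7 10)| = 30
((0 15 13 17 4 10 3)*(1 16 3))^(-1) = (0 3 16 1 10 4 17 13 15) = [3, 10, 2, 16, 17, 5, 6, 7, 8, 9, 4, 11, 12, 15, 14, 0, 1, 13]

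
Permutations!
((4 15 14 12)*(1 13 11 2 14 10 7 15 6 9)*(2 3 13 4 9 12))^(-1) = (1 9 12 6 4)(2 14)(3 11 13)(7 10 15) = [0, 9, 14, 11, 1, 5, 4, 10, 8, 12, 15, 13, 6, 3, 2, 7]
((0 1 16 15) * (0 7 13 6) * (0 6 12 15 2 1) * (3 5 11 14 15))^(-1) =(1 2 16)(3 12 13 7 15 14 11 5) =[0, 2, 16, 12, 4, 3, 6, 15, 8, 9, 10, 5, 13, 7, 11, 14, 1]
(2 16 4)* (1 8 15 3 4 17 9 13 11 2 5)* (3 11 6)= (1 8 15 11 2 16 17 9 13 6 3 4 5)= [0, 8, 16, 4, 5, 1, 3, 7, 15, 13, 10, 2, 12, 6, 14, 11, 17, 9]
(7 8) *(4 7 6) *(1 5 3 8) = (1 5 3 8 6 4 7) = [0, 5, 2, 8, 7, 3, 4, 1, 6]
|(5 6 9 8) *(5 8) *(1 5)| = 4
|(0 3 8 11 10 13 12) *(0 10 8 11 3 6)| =6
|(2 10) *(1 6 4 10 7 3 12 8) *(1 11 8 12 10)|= 12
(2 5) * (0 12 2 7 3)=(0 12 2 5 7 3)=[12, 1, 5, 0, 4, 7, 6, 3, 8, 9, 10, 11, 2]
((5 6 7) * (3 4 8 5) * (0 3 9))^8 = (9) = [0, 1, 2, 3, 4, 5, 6, 7, 8, 9]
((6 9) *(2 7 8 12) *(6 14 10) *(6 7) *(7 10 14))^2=(14)(2 9 8)(6 7 12)=[0, 1, 9, 3, 4, 5, 7, 12, 2, 8, 10, 11, 6, 13, 14]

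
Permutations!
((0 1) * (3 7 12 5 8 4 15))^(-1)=[1, 0, 2, 15, 8, 12, 6, 3, 5, 9, 10, 11, 7, 13, 14, 4]=(0 1)(3 15 4 8 5 12 7)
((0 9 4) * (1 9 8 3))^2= (0 3 9)(1 4 8)= [3, 4, 2, 9, 8, 5, 6, 7, 1, 0]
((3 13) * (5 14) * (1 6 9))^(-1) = (1 9 6)(3 13)(5 14) = [0, 9, 2, 13, 4, 14, 1, 7, 8, 6, 10, 11, 12, 3, 5]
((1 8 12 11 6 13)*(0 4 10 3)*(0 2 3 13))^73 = (0 4 10 13 1 8 12 11 6)(2 3) = [4, 8, 3, 2, 10, 5, 0, 7, 12, 9, 13, 6, 11, 1]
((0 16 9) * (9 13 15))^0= (16)= [0, 1, 2, 3, 4, 5, 6, 7, 8, 9, 10, 11, 12, 13, 14, 15, 16]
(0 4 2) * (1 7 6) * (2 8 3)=(0 4 8 3 2)(1 7 6)=[4, 7, 0, 2, 8, 5, 1, 6, 3]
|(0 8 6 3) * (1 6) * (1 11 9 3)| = |(0 8 11 9 3)(1 6)| = 10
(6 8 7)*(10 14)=(6 8 7)(10 14)=[0, 1, 2, 3, 4, 5, 8, 6, 7, 9, 14, 11, 12, 13, 10]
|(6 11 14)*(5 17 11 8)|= |(5 17 11 14 6 8)|= 6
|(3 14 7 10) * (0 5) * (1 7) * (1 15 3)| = 6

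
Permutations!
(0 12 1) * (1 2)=(0 12 2 1)=[12, 0, 1, 3, 4, 5, 6, 7, 8, 9, 10, 11, 2]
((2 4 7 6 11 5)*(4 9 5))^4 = (11)(2 9 5) = [0, 1, 9, 3, 4, 2, 6, 7, 8, 5, 10, 11]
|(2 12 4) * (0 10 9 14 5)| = |(0 10 9 14 5)(2 12 4)| = 15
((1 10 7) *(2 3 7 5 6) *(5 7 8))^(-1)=(1 7 10)(2 6 5 8 3)=[0, 7, 6, 2, 4, 8, 5, 10, 3, 9, 1]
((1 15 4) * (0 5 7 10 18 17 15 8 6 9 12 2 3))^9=(0 8 10 12 15)(1 7 9 17 3)(2 4 5 6 18)=[8, 7, 4, 1, 5, 6, 18, 9, 10, 17, 12, 11, 15, 13, 14, 0, 16, 3, 2]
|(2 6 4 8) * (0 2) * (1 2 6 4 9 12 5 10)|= 10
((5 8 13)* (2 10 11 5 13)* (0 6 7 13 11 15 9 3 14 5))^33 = [13, 1, 10, 14, 4, 8, 11, 0, 2, 3, 15, 7, 12, 6, 5, 9] = (0 13 6 11 7)(2 10 15 9 3 14 5 8)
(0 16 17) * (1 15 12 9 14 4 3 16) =(0 1 15 12 9 14 4 3 16 17) =[1, 15, 2, 16, 3, 5, 6, 7, 8, 14, 10, 11, 9, 13, 4, 12, 17, 0]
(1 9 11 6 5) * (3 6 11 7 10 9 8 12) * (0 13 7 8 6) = (0 13 7 10 9 8 12 3)(1 6 5) = [13, 6, 2, 0, 4, 1, 5, 10, 12, 8, 9, 11, 3, 7]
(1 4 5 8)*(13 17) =(1 4 5 8)(13 17) =[0, 4, 2, 3, 5, 8, 6, 7, 1, 9, 10, 11, 12, 17, 14, 15, 16, 13]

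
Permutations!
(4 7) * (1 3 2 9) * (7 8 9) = (1 3 2 7 4 8 9) = [0, 3, 7, 2, 8, 5, 6, 4, 9, 1]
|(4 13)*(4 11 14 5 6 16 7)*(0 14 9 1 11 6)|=15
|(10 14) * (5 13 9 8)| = |(5 13 9 8)(10 14)| = 4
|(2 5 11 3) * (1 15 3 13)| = 7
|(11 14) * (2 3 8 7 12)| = |(2 3 8 7 12)(11 14)| = 10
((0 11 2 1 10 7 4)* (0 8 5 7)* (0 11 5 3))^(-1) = (0 3 8 4 7 5)(1 2 11 10) = [3, 2, 11, 8, 7, 0, 6, 5, 4, 9, 1, 10]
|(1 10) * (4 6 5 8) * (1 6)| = |(1 10 6 5 8 4)| = 6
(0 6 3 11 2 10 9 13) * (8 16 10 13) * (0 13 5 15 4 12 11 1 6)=(1 6 3)(2 5 15 4 12 11)(8 16 10 9)=[0, 6, 5, 1, 12, 15, 3, 7, 16, 8, 9, 2, 11, 13, 14, 4, 10]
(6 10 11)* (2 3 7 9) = [0, 1, 3, 7, 4, 5, 10, 9, 8, 2, 11, 6] = (2 3 7 9)(6 10 11)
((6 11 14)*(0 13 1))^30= [0, 1, 2, 3, 4, 5, 6, 7, 8, 9, 10, 11, 12, 13, 14]= (14)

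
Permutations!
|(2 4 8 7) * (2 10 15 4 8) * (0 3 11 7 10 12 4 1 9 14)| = |(0 3 11 7 12 4 2 8 10 15 1 9 14)| = 13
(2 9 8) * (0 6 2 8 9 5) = [6, 1, 5, 3, 4, 0, 2, 7, 8, 9] = (9)(0 6 2 5)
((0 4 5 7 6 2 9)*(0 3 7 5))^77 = (0 4)(2 3 6 9 7) = [4, 1, 3, 6, 0, 5, 9, 2, 8, 7]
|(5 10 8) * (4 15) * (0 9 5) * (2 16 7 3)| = 20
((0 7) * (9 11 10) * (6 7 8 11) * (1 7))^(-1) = [7, 6, 2, 3, 4, 5, 9, 1, 0, 10, 11, 8] = (0 7 1 6 9 10 11 8)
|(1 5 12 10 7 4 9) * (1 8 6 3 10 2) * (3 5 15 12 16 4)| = |(1 15 12 2)(3 10 7)(4 9 8 6 5 16)| = 12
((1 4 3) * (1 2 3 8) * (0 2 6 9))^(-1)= [9, 8, 0, 2, 1, 5, 3, 7, 4, 6]= (0 9 6 3 2)(1 8 4)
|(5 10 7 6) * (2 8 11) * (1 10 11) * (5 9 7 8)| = |(1 10 8)(2 5 11)(6 9 7)| = 3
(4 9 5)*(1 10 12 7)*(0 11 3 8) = (0 11 3 8)(1 10 12 7)(4 9 5) = [11, 10, 2, 8, 9, 4, 6, 1, 0, 5, 12, 3, 7]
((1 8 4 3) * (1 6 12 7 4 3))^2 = [0, 3, 2, 12, 8, 5, 7, 1, 6, 9, 10, 11, 4] = (1 3 12 4 8 6 7)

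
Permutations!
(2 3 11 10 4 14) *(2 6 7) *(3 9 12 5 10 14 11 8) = (2 9 12 5 10 4 11 14 6 7)(3 8) = [0, 1, 9, 8, 11, 10, 7, 2, 3, 12, 4, 14, 5, 13, 6]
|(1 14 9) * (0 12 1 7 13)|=7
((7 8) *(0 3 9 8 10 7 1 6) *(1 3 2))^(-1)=(0 6 1 2)(3 8 9)(7 10)=[6, 2, 0, 8, 4, 5, 1, 10, 9, 3, 7]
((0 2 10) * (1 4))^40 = [2, 1, 10, 3, 4, 5, 6, 7, 8, 9, 0] = (0 2 10)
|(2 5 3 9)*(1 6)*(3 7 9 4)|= |(1 6)(2 5 7 9)(3 4)|= 4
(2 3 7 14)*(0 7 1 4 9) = (0 7 14 2 3 1 4 9) = [7, 4, 3, 1, 9, 5, 6, 14, 8, 0, 10, 11, 12, 13, 2]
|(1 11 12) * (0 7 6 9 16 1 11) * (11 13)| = 6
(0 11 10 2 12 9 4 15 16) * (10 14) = (0 11 14 10 2 12 9 4 15 16) = [11, 1, 12, 3, 15, 5, 6, 7, 8, 4, 2, 14, 9, 13, 10, 16, 0]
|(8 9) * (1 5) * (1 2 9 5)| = |(2 9 8 5)| = 4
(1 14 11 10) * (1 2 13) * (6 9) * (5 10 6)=(1 14 11 6 9 5 10 2 13)=[0, 14, 13, 3, 4, 10, 9, 7, 8, 5, 2, 6, 12, 1, 11]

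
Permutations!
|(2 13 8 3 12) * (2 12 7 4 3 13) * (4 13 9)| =|(3 7 13 8 9 4)| =6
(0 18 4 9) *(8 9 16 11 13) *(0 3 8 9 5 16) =[18, 1, 2, 8, 0, 16, 6, 7, 5, 3, 10, 13, 12, 9, 14, 15, 11, 17, 4] =(0 18 4)(3 8 5 16 11 13 9)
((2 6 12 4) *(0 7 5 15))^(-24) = (15) = [0, 1, 2, 3, 4, 5, 6, 7, 8, 9, 10, 11, 12, 13, 14, 15]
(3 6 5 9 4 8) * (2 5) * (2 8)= [0, 1, 5, 6, 2, 9, 8, 7, 3, 4]= (2 5 9 4)(3 6 8)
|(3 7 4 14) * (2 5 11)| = |(2 5 11)(3 7 4 14)| = 12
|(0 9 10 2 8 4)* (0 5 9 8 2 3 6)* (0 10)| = 15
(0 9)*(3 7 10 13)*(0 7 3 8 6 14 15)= [9, 1, 2, 3, 4, 5, 14, 10, 6, 7, 13, 11, 12, 8, 15, 0]= (0 9 7 10 13 8 6 14 15)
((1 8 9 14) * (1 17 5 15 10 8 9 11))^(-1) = (1 11 8 10 15 5 17 14 9) = [0, 11, 2, 3, 4, 17, 6, 7, 10, 1, 15, 8, 12, 13, 9, 5, 16, 14]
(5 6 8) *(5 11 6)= (6 8 11)= [0, 1, 2, 3, 4, 5, 8, 7, 11, 9, 10, 6]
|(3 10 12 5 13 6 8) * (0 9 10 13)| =|(0 9 10 12 5)(3 13 6 8)| =20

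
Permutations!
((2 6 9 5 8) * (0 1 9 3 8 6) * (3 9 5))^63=(0 2 8 3 9 6 5 1)=[2, 0, 8, 9, 4, 1, 5, 7, 3, 6]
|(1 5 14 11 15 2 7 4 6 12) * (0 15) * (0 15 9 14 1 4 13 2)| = |(0 9 14 11 15)(1 5)(2 7 13)(4 6 12)| = 30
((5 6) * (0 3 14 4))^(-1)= (0 4 14 3)(5 6)= [4, 1, 2, 0, 14, 6, 5, 7, 8, 9, 10, 11, 12, 13, 3]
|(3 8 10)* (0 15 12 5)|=|(0 15 12 5)(3 8 10)|=12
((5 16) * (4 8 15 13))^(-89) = (4 13 15 8)(5 16) = [0, 1, 2, 3, 13, 16, 6, 7, 4, 9, 10, 11, 12, 15, 14, 8, 5]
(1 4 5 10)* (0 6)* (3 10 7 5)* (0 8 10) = [6, 4, 2, 0, 3, 7, 8, 5, 10, 9, 1] = (0 6 8 10 1 4 3)(5 7)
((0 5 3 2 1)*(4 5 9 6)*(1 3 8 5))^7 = [6, 9, 3, 2, 0, 8, 1, 7, 5, 4] = (0 6 1 9 4)(2 3)(5 8)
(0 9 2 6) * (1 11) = (0 9 2 6)(1 11) = [9, 11, 6, 3, 4, 5, 0, 7, 8, 2, 10, 1]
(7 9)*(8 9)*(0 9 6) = (0 9 7 8 6) = [9, 1, 2, 3, 4, 5, 0, 8, 6, 7]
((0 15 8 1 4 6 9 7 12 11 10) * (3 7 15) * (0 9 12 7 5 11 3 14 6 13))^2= [6, 13, 2, 11, 0, 10, 3, 7, 4, 8, 15, 9, 5, 14, 12, 1]= (0 6 3 11 9 8 4)(1 13 14 12 5 10 15)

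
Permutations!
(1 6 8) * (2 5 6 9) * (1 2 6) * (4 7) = (1 9 6 8 2 5)(4 7) = [0, 9, 5, 3, 7, 1, 8, 4, 2, 6]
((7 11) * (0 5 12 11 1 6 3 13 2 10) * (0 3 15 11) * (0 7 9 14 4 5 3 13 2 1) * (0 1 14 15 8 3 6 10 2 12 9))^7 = (0 10 11 1 15 7 9 12 5 3 4 8 14 6 13) = [10, 15, 2, 4, 8, 3, 13, 9, 14, 12, 11, 1, 5, 0, 6, 7]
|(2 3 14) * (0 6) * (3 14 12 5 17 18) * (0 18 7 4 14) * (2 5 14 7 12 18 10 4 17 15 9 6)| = |(0 2)(3 18)(4 7 17 12 14 5 15 9 6 10)| = 10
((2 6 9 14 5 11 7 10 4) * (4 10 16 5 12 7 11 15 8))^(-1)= [0, 1, 4, 3, 8, 16, 2, 12, 15, 6, 10, 11, 14, 13, 9, 5, 7]= (2 4 8 15 5 16 7 12 14 9 6)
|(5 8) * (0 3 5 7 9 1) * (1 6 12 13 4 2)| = 12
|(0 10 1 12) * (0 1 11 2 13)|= 10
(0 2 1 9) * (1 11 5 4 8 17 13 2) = (0 1 9)(2 11 5 4 8 17 13) = [1, 9, 11, 3, 8, 4, 6, 7, 17, 0, 10, 5, 12, 2, 14, 15, 16, 13]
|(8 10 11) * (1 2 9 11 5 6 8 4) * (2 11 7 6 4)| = 10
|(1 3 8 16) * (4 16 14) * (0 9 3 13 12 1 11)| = |(0 9 3 8 14 4 16 11)(1 13 12)| = 24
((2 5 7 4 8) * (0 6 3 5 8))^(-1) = (0 4 7 5 3 6)(2 8) = [4, 1, 8, 6, 7, 3, 0, 5, 2]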